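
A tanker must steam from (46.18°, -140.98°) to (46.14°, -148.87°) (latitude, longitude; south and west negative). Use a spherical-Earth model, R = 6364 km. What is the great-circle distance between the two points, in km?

607 km

cos σ = sin φ₁ sin φ₂ + cos φ₁ cos φ₂ cos Δλ
      = sin(46.18°)sin(46.14°) + cos(46.18°)cos(46.14°)cos(-7.89°) = 0.9955
σ = 5.463° → d = Rσ = 6364·0.09535 = 607 km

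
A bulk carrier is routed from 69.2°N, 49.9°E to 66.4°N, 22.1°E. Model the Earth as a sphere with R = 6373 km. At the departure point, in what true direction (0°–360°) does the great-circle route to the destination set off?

θ = atan2( sin Δλ·cos φ₂ ,  cos φ₁ sin φ₂ − sin φ₁ cos φ₂ cos Δλ )
  = atan2(-0.1867, -0.0057) = 268.27°

268.3°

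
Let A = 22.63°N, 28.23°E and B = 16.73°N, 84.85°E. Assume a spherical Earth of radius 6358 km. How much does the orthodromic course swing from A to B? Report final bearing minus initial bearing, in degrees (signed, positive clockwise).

Initial bearing θ₁ = atan2(sin Δλ cos φ₂, cos φ₁ sin φ₂ − sin φ₁ cos φ₂ cos Δλ) = 85.50°
Final bearing θ₂ = (initial bearing from the destination back to the start) + 180° = 106.09°
Δθ = θ₂ − θ₁ = +20.6°

+20.6°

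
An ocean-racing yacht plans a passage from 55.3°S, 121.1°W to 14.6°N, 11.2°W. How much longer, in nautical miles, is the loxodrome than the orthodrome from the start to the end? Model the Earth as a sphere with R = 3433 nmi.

250 nmi

Great circle: cos σ = sin φ₁ sin φ₂ + cos φ₁ cos φ₂ cos Δλ,  σ = 1.9766 rad → d_gc = 6785.6 nmi
Rhumb line: Δψ = +1.4210, q = Δφ/Δψ = 0.8585, d_rh = R√(Δφ²+q²Δλ²) = 7035.7 nmi
Excess = 7035.7 − 6785.6 = 250.1 ≈ 250 nmi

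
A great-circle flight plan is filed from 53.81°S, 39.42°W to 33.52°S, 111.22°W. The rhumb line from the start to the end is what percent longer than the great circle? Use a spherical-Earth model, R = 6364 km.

Great circle: σ = 0.9280 rad → d_gc = Rσ = 5905.8 km
Rhumb: Δφ = +0.3541, Δλ = -1.2531, Δψ = +0.4970, q = Δφ/Δψ = 0.7126 → d_rh = R√(Δφ²+q²Δλ²) = 6113.4 km
Excess = (6113.4 − 5905.8) / 5905.8 = 207.6 / 5905.8 = 3.52% ≈ 3.5%

3.5%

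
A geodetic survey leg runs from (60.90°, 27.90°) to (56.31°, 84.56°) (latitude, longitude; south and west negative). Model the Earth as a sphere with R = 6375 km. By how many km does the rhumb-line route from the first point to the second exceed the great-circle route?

Great circle: cos σ = sin φ₁ sin φ₂ + cos φ₁ cos φ₂ cos Δλ,  σ = 0.5048 rad → d_gc = 3217.8 km
Rhumb line: Δψ = -0.1540, q = Δφ/Δψ = 0.5200, d_rh = R√(Δφ²+q²Δλ²) = 3318.0 km
Excess = 3318.0 − 3217.8 = 100.2 ≈ 100 km

100 km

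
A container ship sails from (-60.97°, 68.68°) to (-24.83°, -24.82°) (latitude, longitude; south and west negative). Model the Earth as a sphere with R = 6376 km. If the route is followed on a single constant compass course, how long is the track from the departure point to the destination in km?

8301 km

Rhumb course C = atan2(Δλ, Δψ) with Δψ = ln[tan(π/4+φ₂/2)/tan(π/4+φ₁/2)] = +0.9037, Δλ = -1.6319 → C = 298.98°
d = R·|Δφ| / |cos C| = 6376·0.63076 / 0.48446 = 8301 km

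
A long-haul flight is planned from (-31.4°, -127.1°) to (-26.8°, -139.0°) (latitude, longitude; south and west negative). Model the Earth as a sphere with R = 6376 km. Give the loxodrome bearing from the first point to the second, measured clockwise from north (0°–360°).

293.9°

Meridional parts: M(φ₁)=-0.5777, M(φ₂)=-0.4858 → ΔM = +0.0919;  Δλ = -0.2077 rad
tan C = Δλ / ΔM = -2.2594 → C = 293.87°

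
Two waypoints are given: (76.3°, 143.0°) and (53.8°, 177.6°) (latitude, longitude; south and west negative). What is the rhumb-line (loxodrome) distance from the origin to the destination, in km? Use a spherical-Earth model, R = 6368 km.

Rhumb course C = atan2(Δλ, Δψ) with Δψ = ln[tan(π/4+φ₂/2)/tan(π/4+φ₁/2)] = -1.0009, Δλ = +0.6039 → C = 148.90°
d = R·|Δφ| / |cos C| = 6368·0.39270 / 0.85624 = 2921 km

2921 km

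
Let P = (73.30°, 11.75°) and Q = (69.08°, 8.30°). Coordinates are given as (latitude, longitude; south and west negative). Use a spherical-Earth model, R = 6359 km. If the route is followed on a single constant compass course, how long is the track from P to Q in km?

Δψ = ln[tan(π/4+φ₂/2)/tan(π/4+φ₁/2)] = -0.2294;  Δφ = -0.0737 rad,  Δλ = -0.0602 rad
q = Δφ/Δψ = 0.3211
d = R·√(Δφ² + q²Δλ²) = 6359·0.07615 = 484 km

484 km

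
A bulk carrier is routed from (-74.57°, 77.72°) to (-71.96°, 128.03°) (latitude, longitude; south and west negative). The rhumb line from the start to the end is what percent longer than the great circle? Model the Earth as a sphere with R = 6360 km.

Great circle: σ = 0.2489 rad → d_gc = Rσ = 1582.9 km
Rhumb: Δφ = +0.0456, Δλ = +0.8781, Δψ = +0.1585, q = Δφ/Δψ = 0.2874 → d_rh = R√(Δφ²+q²Δλ²) = 1630.8 km
Excess = (1630.8 − 1582.9) / 1582.9 = 47.9 / 1582.9 = 3.03% ≈ 3.0%

3.0%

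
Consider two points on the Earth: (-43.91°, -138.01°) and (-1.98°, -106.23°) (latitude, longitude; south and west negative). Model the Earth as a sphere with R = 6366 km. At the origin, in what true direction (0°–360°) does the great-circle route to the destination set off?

43.0°

N = sin Δλ·cos φ₂ = +0.5263;  D = cos φ₁ sin φ₂ − sin φ₁ cos φ₂ cos Δλ = +0.5643
initial course = atan2(N, D) = 43.01°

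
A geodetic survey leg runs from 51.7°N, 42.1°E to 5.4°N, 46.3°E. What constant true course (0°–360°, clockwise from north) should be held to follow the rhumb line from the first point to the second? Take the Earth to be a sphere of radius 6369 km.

175.6°

Δψ = ln[tan(π/4+φ₂/2)/tan(π/4+φ₁/2)] = -0.9633
Δλ = +0.0733 rad (taken the short way round)
course = atan2(Δλ, Δψ) = 175.65°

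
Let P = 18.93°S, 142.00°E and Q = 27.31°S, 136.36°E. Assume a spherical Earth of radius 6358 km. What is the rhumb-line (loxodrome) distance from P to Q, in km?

1093 km

Rhumb course C = atan2(Δλ, Δψ) with Δψ = ln[tan(π/4+φ₂/2)/tan(π/4+φ₁/2)] = -0.1592, Δλ = -0.0984 → C = 211.73°
d = R·|Δφ| / |cos C| = 6358·0.14626 / 0.85058 = 1093 km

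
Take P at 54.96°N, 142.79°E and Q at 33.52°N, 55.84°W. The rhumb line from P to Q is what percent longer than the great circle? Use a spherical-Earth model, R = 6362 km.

28.4%

Great circle: σ = 1.5722 rad → d_gc = Rσ = 10002.6 km
Rhumb: Δφ = -0.3742, Δλ = +2.8164, Δψ = -0.5314, q = Δφ/Δψ = 0.7041 → d_rh = R√(Δφ²+q²Δλ²) = 12839.3 km
Excess = (12839.3 − 10002.6) / 10002.6 = 2836.7 / 10002.6 = 28.36% ≈ 28.4%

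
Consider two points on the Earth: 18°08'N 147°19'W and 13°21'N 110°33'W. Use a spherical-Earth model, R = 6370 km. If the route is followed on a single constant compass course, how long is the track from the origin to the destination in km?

Δψ = ln[tan(π/4+φ₂/2)/tan(π/4+φ₁/2)] = -0.0868;  Δφ = -0.0835 rad,  Δλ = +0.6417 rad
q = Δφ/Δψ = 0.9622
d = R·√(Δφ² + q²Δλ²) = 6370·0.62304 = 3969 km

3969 km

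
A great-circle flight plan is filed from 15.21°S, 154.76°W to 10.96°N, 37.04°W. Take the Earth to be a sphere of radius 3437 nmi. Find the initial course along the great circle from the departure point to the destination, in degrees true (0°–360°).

85.8°

θ = atan2( sin Δλ·cos φ₂ ,  cos φ₁ sin φ₂ − sin φ₁ cos φ₂ cos Δλ )
  = atan2(+0.8691, +0.0637) = 85.81°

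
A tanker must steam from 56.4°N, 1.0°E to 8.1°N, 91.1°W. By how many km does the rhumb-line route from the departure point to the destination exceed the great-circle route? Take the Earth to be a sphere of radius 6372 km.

397 km

Great circle: cos σ = sin φ₁ sin φ₂ + cos φ₁ cos φ₂ cos Δλ,  σ = 1.4734 rad → d_gc = 9388.2 km
Rhumb line: Δψ = -1.0558, q = Δφ/Δψ = 0.7985, d_rh = R√(Δφ²+q²Δλ²) = 9784.8 km
Excess = 9784.8 − 9388.2 = 396.6 ≈ 397 km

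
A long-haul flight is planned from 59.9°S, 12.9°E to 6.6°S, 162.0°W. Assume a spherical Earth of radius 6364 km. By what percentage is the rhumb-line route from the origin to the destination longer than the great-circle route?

28.7%

Great circle: σ = 1.9788 rad → d_gc = Rσ = 12593.1 km
Rhumb: Δφ = +0.9303, Δλ = -3.0526, Δψ = +1.1980, q = Δφ/Δψ = 0.7765 → d_rh = R√(Δφ²+q²Δλ²) = 16204.8 km
Excess = (16204.8 − 12593.1) / 12593.1 = 3611.7 / 12593.1 = 28.68% ≈ 28.7%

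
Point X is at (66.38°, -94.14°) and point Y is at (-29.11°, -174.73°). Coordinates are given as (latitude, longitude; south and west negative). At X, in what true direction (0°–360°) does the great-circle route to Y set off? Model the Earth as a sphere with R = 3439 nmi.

θ = atan2( sin Δλ·cos φ₂ ,  cos φ₁ sin φ₂ − sin φ₁ cos φ₂ cos Δλ )
  = atan2(-0.8619, -0.3258) = 249.29°

249.3°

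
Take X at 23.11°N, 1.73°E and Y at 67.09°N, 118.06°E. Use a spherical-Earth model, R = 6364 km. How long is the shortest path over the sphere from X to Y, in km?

Haversine: a = sin²(Δφ/2)+cos φ₁ cos φ₂ sin²(Δλ/2) = 0.39864;  σ = 2·atan2(√a,√(1−a))
σ = 78.303° → d = Rσ = 6364·1.36665 = 8697 km

8697 km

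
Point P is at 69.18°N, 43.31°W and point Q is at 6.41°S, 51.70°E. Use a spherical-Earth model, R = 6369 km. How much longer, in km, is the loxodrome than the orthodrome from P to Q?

538 km

Great circle: cos σ = sin φ₁ sin φ₂ + cos φ₁ cos φ₂ cos Δλ,  σ = 1.7064 rad → d_gc = 10868.1 km
Rhumb line: Δψ = -1.8065, q = Δφ/Δψ = 0.7303, d_rh = R√(Δφ²+q²Δλ²) = 11405.9 km
Excess = 11405.9 − 10868.1 = 537.8 ≈ 538 km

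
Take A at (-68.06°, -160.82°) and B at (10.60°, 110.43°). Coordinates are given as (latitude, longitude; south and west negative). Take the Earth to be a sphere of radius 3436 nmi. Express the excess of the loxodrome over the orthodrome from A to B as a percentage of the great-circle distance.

3.8%

Great circle: σ = 1.7341 rad → d_gc = Rσ = 5958.5 nmi
Rhumb: Δφ = +1.3729, Δλ = -1.5490, Δψ = +1.8268, q = Δφ/Δψ = 0.7515 → d_rh = R√(Δφ²+q²Δλ²) = 6184.7 nmi
Excess = (6184.7 − 5958.5) / 5958.5 = 226.2 / 5958.5 = 3.80% ≈ 3.8%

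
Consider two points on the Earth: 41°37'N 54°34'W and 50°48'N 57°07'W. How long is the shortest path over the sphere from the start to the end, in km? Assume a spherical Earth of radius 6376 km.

1040 km

Haversine: a = sin²(Δφ/2)+cos φ₁ cos φ₂ sin²(Δλ/2) = 0.00664;  σ = 2·atan2(√a,√(1−a))
σ = 9.350° → d = Rσ = 6376·0.16319 = 1040 km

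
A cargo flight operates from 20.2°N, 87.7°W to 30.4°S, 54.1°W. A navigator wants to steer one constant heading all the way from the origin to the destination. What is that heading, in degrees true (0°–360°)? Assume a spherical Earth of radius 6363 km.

147.4°

Δψ = ln[tan(π/4+φ₂/2)/tan(π/4+φ₁/2)] = -0.9175
Δλ = +0.5864 rad (taken the short way round)
course = atan2(Δλ, Δψ) = 147.41°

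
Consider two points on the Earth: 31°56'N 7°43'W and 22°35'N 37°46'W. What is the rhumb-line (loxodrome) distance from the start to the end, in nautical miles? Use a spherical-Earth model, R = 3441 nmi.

1697 nmi

Rhumb course C = atan2(Δλ, Δψ) with Δψ = ln[tan(π/4+φ₂/2)/tan(π/4+φ₁/2)] = -0.1839, Δλ = -0.5245 → C = 250.68°
d = R·|Δφ| / |cos C| = 3441·0.16319 / 0.33087 = 1697 nmi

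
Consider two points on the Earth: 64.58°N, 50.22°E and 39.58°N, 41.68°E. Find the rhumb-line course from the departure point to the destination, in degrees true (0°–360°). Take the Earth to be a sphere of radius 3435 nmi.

Meridional parts: M(φ₁)=+1.4892, M(φ₂)=+0.7534 → ΔM = -0.7359;  Δλ = -0.1491 rad
tan C = Δλ / ΔM = +0.2025 → C = 191.45°

191.5°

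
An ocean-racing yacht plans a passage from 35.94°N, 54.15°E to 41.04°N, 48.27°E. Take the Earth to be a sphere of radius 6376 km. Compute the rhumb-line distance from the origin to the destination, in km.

764 km

Rhumb course C = atan2(Δλ, Δψ) with Δψ = ln[tan(π/4+φ₂/2)/tan(π/4+φ₁/2)] = +0.1138, Δλ = -0.1026 → C = 317.96°
d = R·|Δφ| / |cos C| = 6376·0.08901 / 0.74265 = 764 km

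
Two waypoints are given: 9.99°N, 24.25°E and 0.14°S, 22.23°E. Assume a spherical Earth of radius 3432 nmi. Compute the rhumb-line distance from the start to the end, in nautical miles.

619 nmi

Δψ = ln[tan(π/4+φ₂/2)/tan(π/4+φ₁/2)] = -0.1777;  Δφ = -0.1768 rad,  Δλ = -0.0353 rad
q = Δφ/Δψ = 0.9950
d = R·√(Δφ² + q²Δλ²) = 3432·0.18025 = 619 nmi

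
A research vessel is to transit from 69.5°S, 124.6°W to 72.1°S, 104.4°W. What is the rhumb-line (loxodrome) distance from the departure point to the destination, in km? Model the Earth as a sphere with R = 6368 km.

792 km

Δψ = ln[tan(π/4+φ₂/2)/tan(π/4+φ₁/2)] = -0.1382;  Δφ = -0.0454 rad,  Δλ = +0.3526 rad
q = Δφ/Δψ = 0.3284
d = R·√(Δφ² + q²Δλ²) = 6368·0.12435 = 792 km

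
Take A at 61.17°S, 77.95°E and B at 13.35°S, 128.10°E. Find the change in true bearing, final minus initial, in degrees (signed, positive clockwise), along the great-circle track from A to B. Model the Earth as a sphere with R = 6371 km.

-34.4°

Initial bearing θ₁ = atan2(sin Δλ cos φ₂, cos φ₁ sin φ₂ − sin φ₁ cos φ₂ cos Δλ) = 59.79°
Final bearing θ₂ = (initial bearing from the destination back to the start) + 180° = 25.36°
Δθ = θ₂ − θ₁ = -34.4°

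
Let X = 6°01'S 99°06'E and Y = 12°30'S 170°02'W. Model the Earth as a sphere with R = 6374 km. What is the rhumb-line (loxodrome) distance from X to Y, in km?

9997 km

Rhumb course C = atan2(Δλ, Δψ) with Δψ = ln[tan(π/4+φ₂/2)/tan(π/4+φ₁/2)] = -0.1147, Δλ = +1.5859 → C = 94.14°
d = R·|Δφ| / |cos C| = 6374·0.11316 / 0.07214 = 9997 km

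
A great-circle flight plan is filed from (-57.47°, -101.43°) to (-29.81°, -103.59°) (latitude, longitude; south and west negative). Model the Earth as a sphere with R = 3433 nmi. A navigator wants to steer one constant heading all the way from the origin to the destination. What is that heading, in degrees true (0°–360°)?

356.9°

Δψ = ln[tan(π/4+φ₂/2)/tan(π/4+φ₁/2)] = +0.6864
Δλ = -0.0377 rad (taken the short way round)
course = atan2(Δλ, Δψ) = 356.86°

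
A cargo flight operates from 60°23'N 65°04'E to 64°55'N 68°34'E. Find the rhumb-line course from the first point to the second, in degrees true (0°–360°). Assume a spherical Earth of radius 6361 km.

Meridional parts: M(φ₁)=+1.3304, M(φ₂)=+1.5030 → ΔM = +0.1726;  Δλ = +0.0611 rad
tan C = Δλ / ΔM = +0.3539 → C = 19.49°

19.5°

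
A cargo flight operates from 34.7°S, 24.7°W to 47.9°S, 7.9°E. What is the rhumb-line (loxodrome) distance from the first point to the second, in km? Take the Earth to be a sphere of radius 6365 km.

3077 km

Rhumb course C = atan2(Δλ, Δψ) with Δψ = ln[tan(π/4+φ₂/2)/tan(π/4+φ₁/2)] = -0.3084, Δλ = +0.5690 → C = 118.46°
d = R·|Δφ| / |cos C| = 6365·0.23038 / 0.47653 = 3077 km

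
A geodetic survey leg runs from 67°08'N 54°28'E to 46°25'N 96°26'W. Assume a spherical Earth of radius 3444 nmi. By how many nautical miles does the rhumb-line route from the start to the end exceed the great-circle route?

1105 nmi

Great circle: cos σ = sin φ₁ sin φ₂ + cos φ₁ cos φ₂ cos Δλ,  σ = 1.1226 rad → d_gc = 3866.1 nmi
Rhumb line: Δψ = -0.6815, q = Δφ/Δψ = 0.5305, d_rh = R√(Δφ²+q²Δλ²) = 4970.8 nmi
Excess = 4970.8 − 3866.1 = 1104.7 ≈ 1105 nmi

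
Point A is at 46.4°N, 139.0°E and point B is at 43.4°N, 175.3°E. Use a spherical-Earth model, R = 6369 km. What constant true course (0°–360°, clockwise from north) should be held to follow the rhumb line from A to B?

96.7°

Δψ = ln[tan(π/4+φ₂/2)/tan(π/4+φ₁/2)] = -0.0739
Δλ = +0.6336 rad (taken the short way round)
course = atan2(Δλ, Δψ) = 96.66°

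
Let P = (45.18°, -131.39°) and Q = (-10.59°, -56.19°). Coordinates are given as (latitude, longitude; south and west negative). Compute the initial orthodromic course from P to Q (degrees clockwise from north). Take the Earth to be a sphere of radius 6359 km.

107.9°

N = sin Δλ·cos φ₂ = +0.9504;  D = cos φ₁ sin φ₂ − sin φ₁ cos φ₂ cos Δλ = -0.3077
initial course = atan2(N, D) = 107.94°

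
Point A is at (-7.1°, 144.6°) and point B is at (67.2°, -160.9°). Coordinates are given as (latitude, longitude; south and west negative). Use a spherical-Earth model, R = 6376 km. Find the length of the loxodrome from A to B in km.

9441 km

Rhumb course C = atan2(Δλ, Δψ) with Δψ = ln[tan(π/4+φ₂/2)/tan(π/4+φ₁/2)] = +1.7255, Δλ = +0.9512 → C = 28.87°
d = R·|Δφ| / |cos C| = 6376·1.29678 / 0.87575 = 9441 km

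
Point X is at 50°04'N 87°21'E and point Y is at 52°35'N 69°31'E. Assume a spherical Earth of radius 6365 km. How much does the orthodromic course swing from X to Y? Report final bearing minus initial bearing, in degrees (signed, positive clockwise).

-14.0°

At departure: θ₁ = atan2(sin Δλ cos φ₂, cos φ₁ sin φ₂ − sin φ₁ cos φ₂ cos Δλ) = 289.61°
At arrival: θ₂ = atan2(sin Δλ cos φ₁, −cos φ₂ sin φ₁ + sin φ₂ cos φ₁ cos Δλ) = 275.64°
Δθ = θ₂ − θ₁ = -14.0°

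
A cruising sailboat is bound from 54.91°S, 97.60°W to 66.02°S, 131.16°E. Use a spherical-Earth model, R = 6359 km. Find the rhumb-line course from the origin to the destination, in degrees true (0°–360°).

Meridional parts: M(φ₁)=-1.1515, M(φ₂)=-1.5494 → ΔM = -0.3979;  Δλ = -2.2906 rad
tan C = Δλ / ΔM = +5.7566 → C = 260.15°

260.1°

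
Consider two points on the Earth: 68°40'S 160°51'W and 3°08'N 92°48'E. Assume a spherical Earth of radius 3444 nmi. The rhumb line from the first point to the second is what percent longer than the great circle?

Great circle: σ = 1.7246 rad → d_gc = Rσ = 5939.4 nmi
Rhumb: Δφ = +1.2531, Δλ = -1.8562, Δψ = +1.7242, q = Δφ/Δψ = 0.7268 → d_rh = R√(Δφ²+q²Δλ²) = 6341.4 nmi
Excess = (6341.4 − 5939.4) / 5939.4 = 402.0 / 5939.4 = 6.77% ≈ 6.8%

6.8%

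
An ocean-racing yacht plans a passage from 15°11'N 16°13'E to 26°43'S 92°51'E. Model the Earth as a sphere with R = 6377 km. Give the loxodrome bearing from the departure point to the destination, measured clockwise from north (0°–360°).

119.4°

Δψ = ln[tan(π/4+φ₂/2)/tan(π/4+φ₁/2)] = -0.7523
Δλ = +1.3375 rad (taken the short way round)
course = atan2(Δλ, Δψ) = 119.36°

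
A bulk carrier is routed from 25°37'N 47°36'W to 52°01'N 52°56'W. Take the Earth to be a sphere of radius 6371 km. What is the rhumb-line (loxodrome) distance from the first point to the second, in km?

Rhumb course C = atan2(Δλ, Δψ) with Δψ = ln[tan(π/4+φ₂/2)/tan(π/4+φ₁/2)] = +0.6039, Δλ = -0.0931 → C = 351.24°
d = R·|Δφ| / |cos C| = 6371·0.46077 / 0.98833 = 2970 km

2970 km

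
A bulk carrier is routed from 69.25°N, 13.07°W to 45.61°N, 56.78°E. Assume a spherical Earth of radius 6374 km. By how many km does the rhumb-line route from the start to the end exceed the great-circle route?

Great circle: cos σ = sin φ₁ sin φ₂ + cos φ₁ cos φ₂ cos Δλ,  σ = 0.7172 rad → d_gc = 4571.7 km
Rhumb line: Δψ = -0.8013, q = Δφ/Δψ = 0.5149, d_rh = R√(Δφ²+q²Δλ²) = 4788.1 km
Excess = 4788.1 − 4571.7 = 216.4 ≈ 216 km

216 km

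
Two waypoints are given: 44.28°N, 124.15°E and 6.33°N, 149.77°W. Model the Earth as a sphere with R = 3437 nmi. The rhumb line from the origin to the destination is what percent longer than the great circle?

Great circle: σ = 1.4448 rad → d_gc = Rσ = 4965.9 nmi
Rhumb: Δφ = -0.6624, Δλ = +1.5024, Δψ = -0.7530, q = Δφ/Δψ = 0.8796 → d_rh = R√(Δφ²+q²Δλ²) = 5080.6 nmi
Excess = (5080.6 − 4965.9) / 4965.9 = 114.7 / 4965.9 = 2.31% ≈ 2.3%

2.3%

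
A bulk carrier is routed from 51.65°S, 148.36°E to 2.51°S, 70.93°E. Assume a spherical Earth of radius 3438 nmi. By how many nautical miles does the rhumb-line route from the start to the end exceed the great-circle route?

Great circle: cos σ = sin φ₁ sin φ₂ + cos φ₁ cos φ₂ cos Δλ,  σ = 1.4007 rad → d_gc = 4815.7 nmi
Rhumb line: Δψ = +1.0125, q = Δφ/Δψ = 0.8471, d_rh = R√(Δφ²+q²Δλ²) = 4917.8 nmi
Excess = 4917.8 − 4815.7 = 102.1 ≈ 102 nmi

102 nmi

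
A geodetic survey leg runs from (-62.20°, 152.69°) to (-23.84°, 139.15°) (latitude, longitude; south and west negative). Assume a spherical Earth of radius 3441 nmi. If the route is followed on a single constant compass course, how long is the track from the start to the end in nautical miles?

2371 nmi

Rhumb course C = atan2(Δλ, Δψ) with Δψ = ln[tan(π/4+φ₂/2)/tan(π/4+φ₁/2)] = +0.9678, Δλ = -0.2363 → C = 346.28°
d = R·|Δφ| / |cos C| = 3441·0.66951 / 0.97146 = 2371 nmi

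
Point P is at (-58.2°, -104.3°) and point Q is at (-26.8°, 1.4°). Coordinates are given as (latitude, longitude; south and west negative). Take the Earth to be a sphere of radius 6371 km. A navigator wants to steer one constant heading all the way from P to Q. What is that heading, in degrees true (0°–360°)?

Δψ = ln[tan(π/4+φ₂/2)/tan(π/4+φ₁/2)] = +0.7700
Δλ = +1.8448 rad (taken the short way round)
course = atan2(Δλ, Δψ) = 67.35°

67.3°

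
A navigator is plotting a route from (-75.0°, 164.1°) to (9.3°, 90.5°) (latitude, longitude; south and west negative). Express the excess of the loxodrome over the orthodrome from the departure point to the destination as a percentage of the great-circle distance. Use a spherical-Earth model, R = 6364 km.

Great circle: σ = 1.6549 rad → d_gc = Rσ = 10531.6 km
Rhumb: Δφ = +1.4713, Δλ = -1.2846, Δψ = +2.1906, q = Δφ/Δψ = 0.6716 → d_rh = R√(Δφ²+q²Δλ²) = 10854.5 km
Excess = (10854.5 − 10531.6) / 10531.6 = 322.9 / 10531.6 = 3.07% ≈ 3.1%

3.1%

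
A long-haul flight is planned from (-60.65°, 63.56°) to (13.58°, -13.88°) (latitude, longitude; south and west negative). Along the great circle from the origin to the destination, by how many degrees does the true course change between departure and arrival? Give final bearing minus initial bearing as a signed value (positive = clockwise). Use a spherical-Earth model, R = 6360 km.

+43.7°

At departure: θ₁ = atan2(sin Δλ cos φ₂, cos φ₁ sin φ₂ − sin φ₁ cos φ₂ cos Δλ) = 287.51°
At arrival: θ₂ = atan2(sin Δλ cos φ₁, −cos φ₂ sin φ₁ + sin φ₂ cos φ₁ cos Δλ) = 331.26°
Δθ = θ₂ − θ₁ = +43.7°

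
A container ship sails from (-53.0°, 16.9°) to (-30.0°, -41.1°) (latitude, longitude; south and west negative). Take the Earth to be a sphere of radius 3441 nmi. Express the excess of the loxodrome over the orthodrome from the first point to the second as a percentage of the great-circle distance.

Great circle: σ = 0.8291 rad → d_gc = Rσ = 2853.1 nmi
Rhumb: Δφ = +0.4014, Δλ = -1.0123, Δψ = +0.5455, q = Δφ/Δψ = 0.7358 → d_rh = R√(Δφ²+q²Δλ²) = 2911.7 nmi
Excess = (2911.7 − 2853.1) / 2853.1 = 58.6 / 2853.1 = 2.054% ≈ 2.1%

2.1%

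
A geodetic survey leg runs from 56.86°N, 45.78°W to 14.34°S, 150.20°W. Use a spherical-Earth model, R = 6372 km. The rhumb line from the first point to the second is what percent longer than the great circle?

3.5%

Great circle: σ = 1.9170 rad → d_gc = Rσ = 12214.8 km
Rhumb: Δφ = -1.2427, Δλ = -1.8225, Δψ = -1.4651, q = Δφ/Δψ = 0.8482 → d_rh = R√(Δφ²+q²Δλ²) = 12637.8 km
Excess = (12637.8 − 12214.8) / 12214.8 = 423.0 / 12214.8 = 3.46% ≈ 3.5%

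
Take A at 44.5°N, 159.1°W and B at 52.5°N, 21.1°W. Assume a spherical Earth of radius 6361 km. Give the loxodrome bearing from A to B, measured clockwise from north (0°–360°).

85.0°

Δψ = ln[tan(π/4+φ₂/2)/tan(π/4+φ₁/2)] = +0.2113
Δλ = +2.4086 rad (taken the short way round)
course = atan2(Δλ, Δψ) = 84.99°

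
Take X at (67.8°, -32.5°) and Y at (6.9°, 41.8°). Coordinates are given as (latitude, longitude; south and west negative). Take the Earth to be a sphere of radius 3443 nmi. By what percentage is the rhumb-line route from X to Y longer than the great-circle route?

3.4%

Great circle: σ = 1.3564 rad → d_gc = Rσ = 4670.2 nmi
Rhumb: Δφ = -1.0629, Δλ = +1.2968, Δψ = -1.5079, q = Δφ/Δψ = 0.7049 → d_rh = R√(Δφ²+q²Δλ²) = 4826.7 nmi
Excess = (4826.7 − 4670.2) / 4670.2 = 156.5 / 4670.2 = 3.351% ≈ 3.4%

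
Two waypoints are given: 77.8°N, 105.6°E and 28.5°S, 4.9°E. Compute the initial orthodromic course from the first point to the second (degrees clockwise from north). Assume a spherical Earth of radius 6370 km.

θ = atan2( sin Δλ·cos φ₂ ,  cos φ₁ sin φ₂ − sin φ₁ cos φ₂ cos Δλ )
  = atan2(-0.8635, +0.0586) = 273.89°

273.9°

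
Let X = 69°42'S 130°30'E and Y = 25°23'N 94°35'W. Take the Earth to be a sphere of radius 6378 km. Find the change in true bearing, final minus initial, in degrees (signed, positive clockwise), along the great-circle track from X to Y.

Initial bearing θ₁ = atan2(sin Δλ cos φ₂, cos φ₁ sin φ₂ − sin φ₁ cos φ₂ cos Δλ) = 125.10°
Final bearing θ₂ = (initial bearing from the destination back to the start) + 180° = 18.31°
Δθ = θ₂ − θ₁ = -106.8°

-106.8°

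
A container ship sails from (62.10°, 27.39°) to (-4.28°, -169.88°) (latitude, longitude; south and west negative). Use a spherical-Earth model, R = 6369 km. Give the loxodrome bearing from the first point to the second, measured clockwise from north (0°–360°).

Meridional parts: M(φ₁)=+1.3927, M(φ₂)=-0.0748 → ΔM = -1.4675;  Δλ = +2.8402 rad
tan C = Δλ / ΔM = -1.9354 → C = 117.32°

117.3°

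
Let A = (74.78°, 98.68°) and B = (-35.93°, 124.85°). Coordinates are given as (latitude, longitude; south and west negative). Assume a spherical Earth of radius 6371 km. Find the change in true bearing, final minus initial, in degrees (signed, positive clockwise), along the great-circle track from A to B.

+15.5°

At departure: θ₁ = atan2(sin Δλ cos φ₂, cos φ₁ sin φ₂ − sin φ₁ cos φ₂ cos Δλ) = 157.34°
At arrival: θ₂ = atan2(sin Δλ cos φ₁, −cos φ₂ sin φ₁ + sin φ₂ cos φ₁ cos Δλ) = 172.82°
Δθ = θ₂ − θ₁ = +15.5°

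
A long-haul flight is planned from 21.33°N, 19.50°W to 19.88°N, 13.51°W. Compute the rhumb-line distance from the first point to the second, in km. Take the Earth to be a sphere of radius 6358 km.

Δψ = ln[tan(π/4+φ₂/2)/tan(π/4+φ₁/2)] = -0.0270;  Δφ = -0.0253 rad,  Δλ = +0.1045 rad
q = Δφ/Δψ = 0.9360
d = R·√(Δφ² + q²Δλ²) = 6358·0.10107 = 643 km

643 km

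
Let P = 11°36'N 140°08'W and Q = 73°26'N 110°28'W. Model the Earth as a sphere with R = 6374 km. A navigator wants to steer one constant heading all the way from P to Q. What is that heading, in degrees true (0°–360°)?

Δψ = ln[tan(π/4+φ₂/2)/tan(π/4+φ₁/2)] = +1.7231
Δλ = +0.5178 rad (taken the short way round)
course = atan2(Δλ, Δψ) = 16.72°

16.7°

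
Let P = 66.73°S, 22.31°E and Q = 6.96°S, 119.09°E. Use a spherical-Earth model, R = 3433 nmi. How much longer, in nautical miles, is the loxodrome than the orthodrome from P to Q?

Great circle: cos σ = sin φ₁ sin φ₂ + cos φ₁ cos φ₂ cos Δλ,  σ = 1.5057 rad → d_gc = 5169.2 nmi
Rhumb line: Δψ = +1.4586, q = Δφ/Δψ = 0.7152, d_rh = R√(Δφ²+q²Δλ²) = 5479.6 nmi
Excess = 5479.6 − 5169.2 = 310.4 ≈ 310 nmi

310 nmi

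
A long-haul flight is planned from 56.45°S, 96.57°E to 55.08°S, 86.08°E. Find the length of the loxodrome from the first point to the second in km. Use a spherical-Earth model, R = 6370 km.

673 km

Rhumb course C = atan2(Δλ, Δψ) with Δψ = ln[tan(π/4+φ₂/2)/tan(π/4+φ₁/2)] = +0.0425, Δλ = -0.1831 → C = 283.07°
d = R·|Δφ| / |cos C| = 6370·0.02391 / 0.22616 = 673 km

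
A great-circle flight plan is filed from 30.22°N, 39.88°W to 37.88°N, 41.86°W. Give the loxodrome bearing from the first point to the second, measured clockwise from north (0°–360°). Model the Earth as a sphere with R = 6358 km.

Meridional parts: M(φ₁)=+0.5537, M(φ₂)=+0.7153 → ΔM = +0.1616;  Δλ = -0.0346 rad
tan C = Δλ / ΔM = -0.2139 → C = 347.93°

347.9°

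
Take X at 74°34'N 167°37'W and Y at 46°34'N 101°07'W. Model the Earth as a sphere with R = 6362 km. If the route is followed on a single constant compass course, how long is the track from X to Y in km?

4568 km

Rhumb course C = atan2(Δλ, Δψ) with Δψ = ln[tan(π/4+φ₂/2)/tan(π/4+φ₁/2)] = -1.0782, Δλ = +1.1606 → C = 132.89°
d = R·|Δφ| / |cos C| = 6362·0.48869 / 0.68060 = 4568 km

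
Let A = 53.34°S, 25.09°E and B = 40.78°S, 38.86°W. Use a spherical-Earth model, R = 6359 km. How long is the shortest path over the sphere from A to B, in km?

Haversine: a = sin²(Δφ/2)+cos φ₁ cos φ₂ sin²(Δλ/2) = 0.13875;  σ = 2·atan2(√a,√(1−a))
σ = 43.738° → d = Rσ = 6359·0.76338 = 4854 km

4854 km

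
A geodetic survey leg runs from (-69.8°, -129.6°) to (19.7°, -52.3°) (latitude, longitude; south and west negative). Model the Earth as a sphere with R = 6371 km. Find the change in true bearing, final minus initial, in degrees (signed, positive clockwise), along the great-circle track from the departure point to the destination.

-51.0°

Initial bearing θ₁ = atan2(sin Δλ cos φ₂, cos φ₁ sin φ₂ − sin φ₁ cos φ₂ cos Δλ) = 71.31°
Final bearing θ₂ = (initial bearing from the destination back to the start) + 180° = 20.33°
Δθ = θ₂ − θ₁ = -51.0°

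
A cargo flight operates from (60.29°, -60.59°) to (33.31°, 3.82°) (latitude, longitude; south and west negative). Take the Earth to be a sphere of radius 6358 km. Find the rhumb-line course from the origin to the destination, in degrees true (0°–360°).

Δψ = ln[tan(π/4+φ₂/2)/tan(π/4+φ₁/2)] = -0.7099
Δλ = +1.1242 rad (taken the short way round)
course = atan2(Δλ, Δψ) = 122.27°

122.3°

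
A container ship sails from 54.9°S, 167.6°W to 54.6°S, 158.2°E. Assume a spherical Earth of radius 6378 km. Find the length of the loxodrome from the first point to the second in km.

2197 km

Δψ = ln[tan(π/4+φ₂/2)/tan(π/4+φ₁/2)] = +0.0091;  Δφ = +0.0052 rad,  Δλ = -0.5969 rad
q = Δφ/Δψ = 0.5771
d = R·√(Δφ² + q²Δλ²) = 6378·0.34454 = 2197 km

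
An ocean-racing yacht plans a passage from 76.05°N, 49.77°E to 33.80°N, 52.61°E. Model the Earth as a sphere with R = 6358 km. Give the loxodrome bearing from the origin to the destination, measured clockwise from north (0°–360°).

Δψ = ln[tan(π/4+φ₂/2)/tan(π/4+φ₁/2)] = -1.4735
Δλ = +0.0496 rad (taken the short way round)
course = atan2(Δλ, Δψ) = 178.07°

178.1°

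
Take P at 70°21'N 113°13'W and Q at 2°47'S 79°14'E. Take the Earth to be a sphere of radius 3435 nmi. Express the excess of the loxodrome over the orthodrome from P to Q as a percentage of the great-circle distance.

24.5%

Great circle: σ = 1.9538 rad → d_gc = Rσ = 6711.3 nmi
Rhumb: Δφ = -1.2764, Δλ = -2.9243, Δψ = -1.8020, q = Δφ/Δψ = 0.7083 → d_rh = R√(Δφ²+q²Δλ²) = 8357.5 nmi
Excess = (8357.5 − 6711.3) / 6711.3 = 1646.2 / 6711.3 = 24.53% ≈ 24.5%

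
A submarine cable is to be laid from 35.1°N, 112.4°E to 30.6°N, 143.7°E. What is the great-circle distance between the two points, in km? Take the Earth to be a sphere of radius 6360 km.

cos σ = sin φ₁ sin φ₂ + cos φ₁ cos φ₂ cos Δλ
      = sin(35.10°)sin(30.60°) + cos(35.10°)cos(30.60°)cos(31.30°) = 0.8944
σ = 26.565° → d = Rσ = 6360·0.46365 = 2949 km

2949 km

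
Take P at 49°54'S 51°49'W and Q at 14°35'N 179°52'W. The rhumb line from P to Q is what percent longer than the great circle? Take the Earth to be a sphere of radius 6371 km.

4.5%

Great circle: σ = 2.1856 rad → d_gc = Rσ = 13924.6 km
Rhumb: Δφ = +1.1254, Δλ = -2.2349, Δψ = +1.2653, q = Δφ/Δψ = 0.8895 → d_rh = R√(Δφ²+q²Δλ²) = 14553.7 km
Excess = (14553.7 − 13924.6) / 13924.6 = 629.1 / 13924.6 = 4.52% ≈ 4.5%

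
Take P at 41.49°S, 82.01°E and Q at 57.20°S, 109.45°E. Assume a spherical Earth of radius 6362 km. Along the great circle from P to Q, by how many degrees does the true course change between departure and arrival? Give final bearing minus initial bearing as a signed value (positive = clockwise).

Initial bearing θ₁ = atan2(sin Δλ cos φ₂, cos φ₁ sin φ₂ − sin φ₁ cos φ₂ cos Δλ) = 141.26°
Final bearing θ₂ = (initial bearing from the destination back to the start) + 180° = 120.08°
Δθ = θ₂ − θ₁ = -21.2°

-21.2°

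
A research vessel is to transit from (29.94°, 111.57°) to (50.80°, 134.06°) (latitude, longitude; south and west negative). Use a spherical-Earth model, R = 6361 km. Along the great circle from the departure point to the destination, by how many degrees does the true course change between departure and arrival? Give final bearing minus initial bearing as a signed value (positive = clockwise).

At departure: θ₁ = atan2(sin Δλ cos φ₂, cos φ₁ sin φ₂ − sin φ₁ cos φ₂ cos Δλ) = 32.46°
At arrival: θ₂ = atan2(sin Δλ cos φ₁, −cos φ₂ sin φ₁ + sin φ₂ cos φ₁ cos Δλ) = 47.38°
Δθ = θ₂ − θ₁ = +14.9°

+14.9°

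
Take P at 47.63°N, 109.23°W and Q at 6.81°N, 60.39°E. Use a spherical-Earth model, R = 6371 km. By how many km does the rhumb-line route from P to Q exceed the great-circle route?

Great circle: cos σ = sin φ₁ sin φ₂ + cos φ₁ cos φ₂ cos Δλ,  σ = 2.1780 rad → d_gc = 13876.3 km
Rhumb line: Δψ = -0.8287, q = Δφ/Δψ = 0.8597, d_rh = R√(Δφ²+q²Δλ²) = 16838.0 km
Excess = 16838.0 − 13876.3 = 2961.7 ≈ 2962 km

2962 km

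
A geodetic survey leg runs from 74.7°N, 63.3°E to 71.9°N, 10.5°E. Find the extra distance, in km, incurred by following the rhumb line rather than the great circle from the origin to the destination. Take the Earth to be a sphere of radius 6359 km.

55 km

Great circle: cos σ = sin φ₁ sin φ₂ + cos φ₁ cos φ₂ cos Δλ,  σ = 0.2600 rad → d_gc = 1653.3 km
Rhumb line: Δψ = -0.1705, q = Δφ/Δψ = 0.2867, d_rh = R√(Δφ²+q²Δλ²) = 1708.5 km
Excess = 1708.5 − 1653.3 = 55.2 ≈ 55 km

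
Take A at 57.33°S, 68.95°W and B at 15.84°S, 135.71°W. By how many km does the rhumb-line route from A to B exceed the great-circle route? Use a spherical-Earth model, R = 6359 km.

171 km

Great circle: cos σ = sin φ₁ sin φ₂ + cos φ₁ cos φ₂ cos Δλ,  σ = 1.1211 rad → d_gc = 7129.2 km
Rhumb line: Δψ = +0.9472, q = Δφ/Δψ = 0.7645, d_rh = R√(Δφ²+q²Δλ²) = 7299.8 km
Excess = 7299.8 − 7129.2 = 170.6 ≈ 171 km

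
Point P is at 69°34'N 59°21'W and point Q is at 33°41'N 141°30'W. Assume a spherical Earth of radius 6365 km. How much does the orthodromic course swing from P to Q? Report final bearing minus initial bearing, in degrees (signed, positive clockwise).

-71.4°

Initial bearing θ₁ = atan2(sin Δλ cos φ₂, cos φ₁ sin φ₂ − sin φ₁ cos φ₂ cos Δλ) = 276.03°
Final bearing θ₂ = (initial bearing from the destination back to the start) + 180° = 204.66°
Δθ = θ₂ − θ₁ = -71.4°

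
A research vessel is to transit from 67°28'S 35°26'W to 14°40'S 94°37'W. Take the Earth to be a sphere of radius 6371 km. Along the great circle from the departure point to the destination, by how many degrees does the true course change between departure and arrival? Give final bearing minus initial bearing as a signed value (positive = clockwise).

At departure: θ₁ = atan2(sin Δλ cos φ₂, cos φ₁ sin φ₂ − sin φ₁ cos φ₂ cos Δλ) = 293.47°
At arrival: θ₂ = atan2(sin Δλ cos φ₁, −cos φ₂ sin φ₁ + sin φ₂ cos φ₁ cos Δλ) = 338.69°
Δθ = θ₂ − θ₁ = +45.2°

+45.2°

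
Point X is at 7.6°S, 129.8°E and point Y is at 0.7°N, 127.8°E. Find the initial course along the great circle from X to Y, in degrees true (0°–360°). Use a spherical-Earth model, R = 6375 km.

346.4°

θ = atan2( sin Δλ·cos φ₂ ,  cos φ₁ sin φ₂ − sin φ₁ cos φ₂ cos Δλ )
  = atan2(-0.0349, +0.1443) = 346.40°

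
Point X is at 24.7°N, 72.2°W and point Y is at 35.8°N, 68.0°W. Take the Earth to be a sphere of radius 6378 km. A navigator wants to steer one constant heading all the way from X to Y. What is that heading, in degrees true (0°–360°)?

Meridional parts: M(φ₁)=+0.4451, M(φ₂)=+0.6700 → ΔM = +0.2249;  Δλ = +0.0733 rad
tan C = Δλ / ΔM = +0.3260 → C = 18.06°

18.1°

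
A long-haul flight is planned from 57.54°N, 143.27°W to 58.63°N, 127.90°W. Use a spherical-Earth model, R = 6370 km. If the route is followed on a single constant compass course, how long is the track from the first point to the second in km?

911 km

Δψ = ln[tan(π/4+φ₂/2)/tan(π/4+φ₁/2)] = +0.0360;  Δφ = +0.0190 rad,  Δλ = +0.2683 rad
q = Δφ/Δψ = 0.5286
d = R·√(Δφ² + q²Δλ²) = 6370·0.14307 = 911 km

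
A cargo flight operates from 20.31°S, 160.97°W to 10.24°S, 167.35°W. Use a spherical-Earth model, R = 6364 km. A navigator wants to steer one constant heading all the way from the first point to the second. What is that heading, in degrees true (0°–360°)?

328.6°

Δψ = ln[tan(π/4+φ₂/2)/tan(π/4+φ₁/2)] = +0.1825
Δλ = -0.1114 rad (taken the short way round)
course = atan2(Δλ, Δψ) = 328.61°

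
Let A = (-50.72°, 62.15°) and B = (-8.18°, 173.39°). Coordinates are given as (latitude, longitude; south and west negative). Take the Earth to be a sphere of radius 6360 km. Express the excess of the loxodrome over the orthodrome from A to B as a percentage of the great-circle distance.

5.8%

Great circle: σ = 1.6880 rad → d_gc = Rσ = 10735.4 km
Rhumb: Δφ = +0.7425, Δλ = +1.9415, Δψ = +0.8871, q = Δφ/Δψ = 0.8369 → d_rh = R√(Δφ²+q²Δλ²) = 11362.1 km
Excess = (11362.1 − 10735.4) / 10735.4 = 626.7 / 10735.4 = 5.84% ≈ 5.8%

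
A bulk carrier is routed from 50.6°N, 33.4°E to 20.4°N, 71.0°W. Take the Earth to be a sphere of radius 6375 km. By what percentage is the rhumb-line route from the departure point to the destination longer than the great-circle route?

6.3%

Great circle: σ = 1.4491 rad → d_gc = Rσ = 9238.0 km
Rhumb: Δφ = -0.5271, Δλ = -1.8221, Δψ = -0.6633, q = Δφ/Δψ = 0.7947 → d_rh = R√(Δφ²+q²Δλ²) = 9823.8 km
Excess = (9823.8 − 9238.0) / 9238.0 = 585.8 / 9238.0 = 6.34% ≈ 6.3%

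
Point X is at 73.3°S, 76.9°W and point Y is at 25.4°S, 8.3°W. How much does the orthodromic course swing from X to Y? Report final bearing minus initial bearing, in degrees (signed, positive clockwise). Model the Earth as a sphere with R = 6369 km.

At departure: θ₁ = atan2(sin Δλ cos φ₂, cos φ₁ sin φ₂ − sin φ₁ cos φ₂ cos Δλ) = 77.11°
At arrival: θ₂ = atan2(sin Δλ cos φ₁, −cos φ₂ sin φ₁ + sin φ₂ cos φ₁ cos Δλ) = 18.07°
Δθ = θ₂ − θ₁ = -59.0°

-59.0°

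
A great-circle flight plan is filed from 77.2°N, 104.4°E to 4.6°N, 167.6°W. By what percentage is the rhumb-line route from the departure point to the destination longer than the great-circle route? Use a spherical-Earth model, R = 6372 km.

5.6%

Great circle: σ = 1.4848 rad → d_gc = Rσ = 9461.0 km
Rhumb: Δφ = -1.2671, Δλ = +1.5359, Δψ = -2.1074, q = Δφ/Δψ = 0.6013 → d_rh = R√(Δφ²+q²Δλ²) = 9990.8 km
Excess = (9990.8 − 9461.0) / 9461.0 = 529.8 / 9461.0 = 5.60% ≈ 5.6%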